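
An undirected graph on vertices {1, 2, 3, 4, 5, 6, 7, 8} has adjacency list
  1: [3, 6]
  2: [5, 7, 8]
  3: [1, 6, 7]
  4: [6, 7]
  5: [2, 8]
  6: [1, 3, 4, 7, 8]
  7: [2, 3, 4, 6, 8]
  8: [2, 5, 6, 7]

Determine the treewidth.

A width-2 tree decomposition is:
Bags: B1 = {6, 7, 8}  B2 = {2, 7, 8}  B3 = {4, 6, 7}  B4 = {2, 5, 8}  B5 = {3, 6, 7}  B6 = {1, 3, 6}
Tree: B1–B2, B1–B3, B2–B4, B3–B5, B5–B6
The largest bag has 3 vertices, giving width 2; this decomposition certifies tw(G) ≤ 2. Conversely, {2, 5, 8} is a clique of size 3, and the vertices of any clique must share a bag in every tree decomposition; so some bag has ≥ 3 vertices and tw(G) ≥ 2. Hence tw(G) = 2 exactly.

2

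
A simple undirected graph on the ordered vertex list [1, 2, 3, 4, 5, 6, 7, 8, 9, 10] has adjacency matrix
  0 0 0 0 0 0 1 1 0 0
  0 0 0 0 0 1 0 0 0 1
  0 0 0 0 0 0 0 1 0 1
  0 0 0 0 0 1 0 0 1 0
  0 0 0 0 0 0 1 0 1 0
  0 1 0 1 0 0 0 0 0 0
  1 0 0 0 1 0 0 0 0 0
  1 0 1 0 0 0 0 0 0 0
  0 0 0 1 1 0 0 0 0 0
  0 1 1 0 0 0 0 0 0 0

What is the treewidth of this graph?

2

A width-2 tree decomposition is:
Bags: B1 = {4, 5, 9}  B2 = {4, 5, 7}  B3 = {1, 4, 7}  B4 = {1, 4, 8}  B5 = {3, 4, 8}  B6 = {3, 4, 10}  B7 = {2, 4, 10}  B8 = {2, 4, 6}
Tree: B1–B2, B2–B3, B3–B4, B4–B5, B5–B6, B6–B7, B7–B8
Every bag has size at most 3, so the width is 3 − 1 = 2 and tw(G) ≤ 2. The edges 4–9–5–7–1–8–3–10–2–6–4 form a cycle, so G is not a tree and its treewidth is at least 2. Hence tw(G) = 2 exactly.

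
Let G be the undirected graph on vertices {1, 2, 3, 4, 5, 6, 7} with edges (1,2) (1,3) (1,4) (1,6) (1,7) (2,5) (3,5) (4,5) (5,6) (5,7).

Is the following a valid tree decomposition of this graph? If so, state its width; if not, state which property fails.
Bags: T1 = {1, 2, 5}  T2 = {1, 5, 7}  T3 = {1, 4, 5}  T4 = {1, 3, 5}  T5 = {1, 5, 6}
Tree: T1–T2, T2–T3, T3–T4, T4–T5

Yes; width 2.

Checking the three conditions: (i) the bags cover all of {1, 2, 3, 4, 5, 6, 7}; (ii) for each edge, some bag contains both endpoints; (iii) the bags containing any fixed vertex form a subtree. All hold, so the decomposition is valid with width 3 − 1 = 2.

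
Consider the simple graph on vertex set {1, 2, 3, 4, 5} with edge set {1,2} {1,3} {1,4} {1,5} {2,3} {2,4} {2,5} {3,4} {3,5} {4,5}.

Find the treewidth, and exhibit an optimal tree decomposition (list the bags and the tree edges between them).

Treewidth 4.
One optimal decomposition is:
Bags: B1 = {1, 2, 3, 4, 5}
Tree: (single bag)

With just one bag of size 5, the width is 5 − 1 = 4, so tw(G) ≤ 4. For the lower bound, the 5 vertices {1, 2, 3, 4, 5} are pairwise adjacent, and any tree decomposition puts a clique entirely inside one bag — forcing width ≥ 4. Combining the bounds, tw(G) = 4.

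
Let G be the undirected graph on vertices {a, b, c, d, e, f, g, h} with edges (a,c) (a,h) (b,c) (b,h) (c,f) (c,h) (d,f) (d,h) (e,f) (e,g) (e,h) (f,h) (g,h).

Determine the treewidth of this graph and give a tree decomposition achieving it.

The largest bag has 3 vertices, giving width 2; this decomposition certifies tw(G) ≤ 2. Conversely, {e, g, h} is a clique of size 3, and the vertices of any clique must share a bag in every tree decomposition; so some bag has ≥ 3 vertices and tw(G) ≥ 2. Therefore the treewidth is 2.

Treewidth 2.
One optimal decomposition is:
Bags: B1 = {c, f, h}  B2 = {e, f, h}  B3 = {a, c, h}  B4 = {d, f, h}  B5 = {b, c, h}  B6 = {e, g, h}
Tree: B1–B2, B1–B3, B1–B4, B1–B5, B2–B6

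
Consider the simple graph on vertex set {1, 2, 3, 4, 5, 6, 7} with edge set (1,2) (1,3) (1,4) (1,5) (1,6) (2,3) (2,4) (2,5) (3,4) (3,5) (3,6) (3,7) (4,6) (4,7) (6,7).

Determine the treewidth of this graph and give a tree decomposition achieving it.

Every bag has size at most 4, so the width is 4 − 1 = 3 and tw(G) ≤ 3. For the lower bound, the 4 vertices {1, 2, 3, 4} are pairwise adjacent, and any tree decomposition puts a clique entirely inside one bag — forcing width ≥ 3. The upper and lower bounds meet at 3, so that is the treewidth.

Treewidth 3.
One optimal decomposition is:
Bags: B1 = {3, 4, 6, 7}  B2 = {1, 3, 4, 6}  B3 = {1, 2, 3, 4}  B4 = {1, 2, 3, 5}
Tree: B1–B2, B2–B3, B3–B4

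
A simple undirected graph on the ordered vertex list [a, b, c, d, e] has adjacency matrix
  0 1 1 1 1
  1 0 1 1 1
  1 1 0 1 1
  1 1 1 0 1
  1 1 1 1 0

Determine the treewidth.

4

A width-4 tree decomposition is:
Bags: B1 = {a, b, c, d, e}
Tree: (single bag)
With just one bag of size 5, the width is 5 − 1 = 4, so tw(G) ≤ 4. For the lower bound, the 5 vertices {a, b, c, d, e} are pairwise adjacent, and any tree decomposition puts a clique entirely inside one bag — forcing width ≥ 4. The upper and lower bounds meet at 4, so that is the treewidth.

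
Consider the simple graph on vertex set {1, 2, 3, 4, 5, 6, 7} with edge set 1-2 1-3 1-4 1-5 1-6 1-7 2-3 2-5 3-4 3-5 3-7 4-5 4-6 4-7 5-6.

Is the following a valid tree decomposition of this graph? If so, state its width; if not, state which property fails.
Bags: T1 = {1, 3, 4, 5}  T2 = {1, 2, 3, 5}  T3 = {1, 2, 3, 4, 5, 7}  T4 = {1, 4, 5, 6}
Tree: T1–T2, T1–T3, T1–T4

No — bags containing vertex 2 are not connected in the tree.

A tree decomposition must satisfy three properties: every vertex lies in some bag; for every edge, both endpoints lie together in some bag; and for every vertex, the bags containing it form a connected subtree. Here bags containing vertex 2 are not connected in the tree, so the decomposition is invalid.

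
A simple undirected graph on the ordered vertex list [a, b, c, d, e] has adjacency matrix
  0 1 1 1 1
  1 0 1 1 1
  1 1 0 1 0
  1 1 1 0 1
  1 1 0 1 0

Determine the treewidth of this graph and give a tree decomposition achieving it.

Every bag has size at most 4, so the width is 4 − 1 = 3 and tw(G) ≤ 3. On the other hand G contains the 4-clique {a, b, d, e}. A clique must lie in a single bag of any decomposition, so no decomposition can have width below 3. Therefore the treewidth is 3.

Treewidth 3.
Bags: B1 = {a, b, c, d}  B2 = {a, b, d, e}
Tree: B1–B2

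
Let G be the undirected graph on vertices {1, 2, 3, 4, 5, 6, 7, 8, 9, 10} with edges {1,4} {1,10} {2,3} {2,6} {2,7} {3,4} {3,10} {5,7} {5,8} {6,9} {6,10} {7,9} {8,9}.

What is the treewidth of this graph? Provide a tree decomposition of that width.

Every bag has size at most 3, so the width is 3 − 1 = 2 and tw(G) ≤ 2. For the lower bound, G contains the cycle 4–1–10–3–4, so G is not a forest; only forests have treewidth ≤ 1, hence tw(G) ≥ 2. Combining the bounds, tw(G) = 2.

Treewidth 2.
Bags: B1 = {1, 3, 4}  B2 = {1, 3, 10}  B3 = {2, 3, 10}  B4 = {2, 6, 10}  B5 = {2, 6, 7}  B6 = {6, 7, 9}  B7 = {5, 7, 9}  B8 = {5, 8, 9}
Tree: B1–B2, B2–B3, B3–B4, B4–B5, B5–B6, B6–B7, B7–B8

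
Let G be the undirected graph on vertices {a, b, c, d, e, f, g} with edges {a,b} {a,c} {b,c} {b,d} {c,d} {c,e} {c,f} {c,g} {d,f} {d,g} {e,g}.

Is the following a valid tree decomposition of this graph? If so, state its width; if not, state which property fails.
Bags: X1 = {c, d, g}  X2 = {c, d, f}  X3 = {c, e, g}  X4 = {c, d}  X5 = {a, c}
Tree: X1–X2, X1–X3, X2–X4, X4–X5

A tree decomposition must satisfy three properties: every vertex lies in some bag; for every edge, both endpoints lie together in some bag; and for every vertex, the bags containing it form a connected subtree. Here vertex b appears in no bag, so the decomposition is invalid.

No — vertex b appears in no bag.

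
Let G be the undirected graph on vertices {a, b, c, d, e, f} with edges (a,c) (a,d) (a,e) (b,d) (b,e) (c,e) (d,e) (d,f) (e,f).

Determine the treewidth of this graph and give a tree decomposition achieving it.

Treewidth 2.
One such decomposition:
Bags: B1 = {a, c, e}  B2 = {a, d, e}  B3 = {b, d, e}  B4 = {d, e, f}
Tree: B1–B2, B2–B3, B3–B4

Each bag holds 3 vertices, so the decomposition has width 2, which upper-bounds the treewidth. On the other hand G contains the 3-clique {a, d, e}. A clique must lie in a single bag of any decomposition, so no decomposition can have width below 2. Combining the bounds, tw(G) = 2.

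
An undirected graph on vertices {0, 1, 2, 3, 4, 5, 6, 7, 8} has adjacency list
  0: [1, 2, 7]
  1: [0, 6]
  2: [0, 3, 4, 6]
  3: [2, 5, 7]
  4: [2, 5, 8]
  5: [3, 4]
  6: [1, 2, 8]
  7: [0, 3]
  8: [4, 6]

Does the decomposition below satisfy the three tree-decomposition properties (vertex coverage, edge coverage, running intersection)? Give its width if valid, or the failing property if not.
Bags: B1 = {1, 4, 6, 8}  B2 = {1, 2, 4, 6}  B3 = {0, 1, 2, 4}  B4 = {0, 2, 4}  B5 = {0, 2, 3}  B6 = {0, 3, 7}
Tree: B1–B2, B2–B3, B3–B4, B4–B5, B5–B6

A tree decomposition must satisfy three properties: every vertex lies in some bag; for every edge, both endpoints lie together in some bag; and for every vertex, the bags containing it form a connected subtree. Here vertex 5 appears in no bag, so the decomposition is invalid.

No — vertex 5 appears in no bag.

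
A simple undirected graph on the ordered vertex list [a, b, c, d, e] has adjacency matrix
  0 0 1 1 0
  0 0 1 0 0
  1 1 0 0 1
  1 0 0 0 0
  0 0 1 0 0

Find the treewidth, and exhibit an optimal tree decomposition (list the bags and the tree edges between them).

Every bag has size at most 2, so the width is 2 − 1 = 1 and tw(G) ≤ 1. Any graph with an edge has treewidth ≥ 1, and G has the edge e–c. The upper and lower bounds meet at 1, so that is the treewidth.

Treewidth 1.
One such decomposition:
Bags: B1 = {c, e}  B2 = {b, c}  B3 = {a, c}  B4 = {a, d}
Tree: B1–B2, B1–B3, B3–B4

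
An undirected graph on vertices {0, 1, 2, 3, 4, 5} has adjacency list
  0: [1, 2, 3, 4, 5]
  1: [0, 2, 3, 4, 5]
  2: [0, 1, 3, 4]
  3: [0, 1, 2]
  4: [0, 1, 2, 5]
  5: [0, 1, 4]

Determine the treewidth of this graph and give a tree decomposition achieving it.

Treewidth 3.
Bags: B1 = {0, 1, 2, 4}  B2 = {0, 1, 2, 3}  B3 = {0, 1, 4, 5}
Tree: B1–B2, B1–B3

Each bag holds 4 vertices, so the decomposition has width 3, which upper-bounds the treewidth. Conversely, {0, 1, 2, 3} is a clique of size 4, and the vertices of any clique must share a bag in every tree decomposition; so some bag has ≥ 4 vertices and tw(G) ≥ 3. The upper and lower bounds meet at 3, so that is the treewidth.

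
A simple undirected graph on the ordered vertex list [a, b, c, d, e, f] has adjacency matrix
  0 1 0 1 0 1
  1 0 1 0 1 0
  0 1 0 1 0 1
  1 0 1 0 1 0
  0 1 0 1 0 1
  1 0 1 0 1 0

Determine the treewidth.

A width-3 tree decomposition is:
Bags: B1 = {b, d, e, f}  B2 = {b, c, d, f}  B3 = {a, b, d, f}
Tree: B1–B2, B2–B3
The largest bag has 4 vertices, giving width 3; this decomposition certifies tw(G) ≤ 3. For the lower bound: the 4 vertex sets {e,f}, {c,d}, {b}, {a} are disjoint, each induces a connected subgraph, and every pair is joined by at least one edge of G. Contracting each set to a single vertex therefore yields K_{4} as a minor, and since treewidth is minor-monotone, tw(G) ≥ tw(K_{4}) = 3. The upper and lower bounds meet at 3, so that is the treewidth.

3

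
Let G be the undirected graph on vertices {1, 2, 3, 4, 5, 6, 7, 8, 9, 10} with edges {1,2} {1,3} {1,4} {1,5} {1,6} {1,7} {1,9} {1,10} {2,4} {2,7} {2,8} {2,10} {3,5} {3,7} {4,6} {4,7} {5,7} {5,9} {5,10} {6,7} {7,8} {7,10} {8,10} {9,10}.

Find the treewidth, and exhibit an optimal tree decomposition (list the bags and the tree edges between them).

Treewidth 3.
Bags: B1 = {1, 5, 7, 10}  B2 = {1, 3, 5, 7}  B3 = {1, 2, 7, 10}  B4 = {1, 2, 4, 7}  B5 = {1, 5, 9, 10}  B6 = {2, 7, 8, 10}  B7 = {1, 4, 6, 7}
Tree: B1–B2, B1–B3, B3–B4, B1–B5, B3–B6, B4–B7

Each bag holds 4 vertices, so the decomposition has width 3, which upper-bounds the treewidth. Conversely, {2, 7, 8, 10} is a clique of size 4, and the vertices of any clique must share a bag in every tree decomposition; so some bag has ≥ 4 vertices and tw(G) ≥ 3. Combining the bounds, tw(G) = 3.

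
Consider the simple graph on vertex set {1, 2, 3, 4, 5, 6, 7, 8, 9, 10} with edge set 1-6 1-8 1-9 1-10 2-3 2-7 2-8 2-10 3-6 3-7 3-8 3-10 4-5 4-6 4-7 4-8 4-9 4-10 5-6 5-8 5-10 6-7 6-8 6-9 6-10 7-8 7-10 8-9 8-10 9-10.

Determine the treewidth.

A width-4 tree decomposition is:
Bags: B1 = {4, 6, 7, 8, 10}  B2 = {4, 5, 6, 8, 10}  B3 = {3, 6, 7, 8, 10}  B4 = {4, 6, 8, 9, 10}  B5 = {1, 6, 8, 9, 10}  B6 = {2, 3, 7, 8, 10}
Tree: B1–B2, B1–B3, B2–B4, B4–B5, B3–B6
Each bag holds 5 vertices, so the decomposition has width 4, which upper-bounds the treewidth. For the lower bound, the 5 vertices {2, 3, 7, 8, 10} are pairwise adjacent, and any tree decomposition puts a clique entirely inside one bag — forcing width ≥ 4. Combining the bounds, tw(G) = 4.

4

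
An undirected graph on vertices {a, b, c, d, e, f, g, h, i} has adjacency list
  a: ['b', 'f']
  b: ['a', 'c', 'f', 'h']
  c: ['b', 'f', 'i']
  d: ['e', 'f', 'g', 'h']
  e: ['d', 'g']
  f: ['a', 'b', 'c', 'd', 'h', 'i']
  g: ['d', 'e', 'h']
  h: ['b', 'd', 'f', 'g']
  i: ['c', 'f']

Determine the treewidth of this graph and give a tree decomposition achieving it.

The largest bag has 3 vertices, giving width 2; this decomposition certifies tw(G) ≤ 2. For the lower bound, the 3 vertices {d, e, g} are pairwise adjacent, and any tree decomposition puts a clique entirely inside one bag — forcing width ≥ 2. Combining the bounds, tw(G) = 2.

Treewidth 2.
One such decomposition:
Bags: B1 = {b, c, f}  B2 = {b, f, h}  B3 = {d, f, h}  B4 = {d, g, h}  B5 = {a, b, f}  B6 = {c, f, i}  B7 = {d, e, g}
Tree: B1–B2, B2–B3, B3–B4, B1–B5, B1–B6, B4–B7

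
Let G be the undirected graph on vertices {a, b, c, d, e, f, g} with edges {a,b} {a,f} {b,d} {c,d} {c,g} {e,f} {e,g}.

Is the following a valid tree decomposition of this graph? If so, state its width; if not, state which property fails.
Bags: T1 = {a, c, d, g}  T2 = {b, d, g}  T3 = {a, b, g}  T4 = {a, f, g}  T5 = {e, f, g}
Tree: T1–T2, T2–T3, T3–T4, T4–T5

A tree decomposition must satisfy three properties: every vertex lies in some bag; for every edge, both endpoints lie together in some bag; and for every vertex, the bags containing it form a connected subtree. Here bags containing vertex a are not connected in the tree, so the decomposition is invalid.

No — bags containing vertex a are not connected in the tree.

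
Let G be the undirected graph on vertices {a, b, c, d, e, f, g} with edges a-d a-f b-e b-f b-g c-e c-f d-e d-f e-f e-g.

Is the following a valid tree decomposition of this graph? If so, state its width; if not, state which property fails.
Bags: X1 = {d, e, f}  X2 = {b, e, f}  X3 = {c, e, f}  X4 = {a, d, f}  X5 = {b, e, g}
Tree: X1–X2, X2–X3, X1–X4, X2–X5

Yes; width 2.

Every vertex of G appears in some bag (union = {a, b, c, d, e, f, g}); every edge is covered by a bag; and for each vertex v the set of bags containing v is connected in the bag tree. The decomposition is therefore valid. The largest bag has 3 vertices, so the width is 2.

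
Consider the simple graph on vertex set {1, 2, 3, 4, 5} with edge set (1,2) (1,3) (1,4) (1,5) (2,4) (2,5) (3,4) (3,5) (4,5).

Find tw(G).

3

A width-3 tree decomposition is:
Bags: B1 = {1, 2, 4, 5}  B2 = {1, 3, 4, 5}
Tree: B1–B2
Each bag holds 4 vertices, so the decomposition has width 3, which upper-bounds the treewidth. For the lower bound, the 4 vertices {1, 2, 4, 5} are pairwise adjacent, and any tree decomposition puts a clique entirely inside one bag — forcing width ≥ 3. Therefore the treewidth is 3.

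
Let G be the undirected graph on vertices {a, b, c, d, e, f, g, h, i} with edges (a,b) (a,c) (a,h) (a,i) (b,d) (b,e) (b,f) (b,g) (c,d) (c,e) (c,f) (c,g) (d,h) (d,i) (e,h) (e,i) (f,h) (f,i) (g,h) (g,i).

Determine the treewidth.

4

A width-4 tree decomposition is:
Bags: B1 = {b, c, f, h, i}  B2 = {b, c, e, h, i}  B3 = {b, c, d, h, i}  B4 = {a, b, c, h, i}  B5 = {b, c, g, h, i}
Tree: B1–B2, B2–B3, B3–B4, B4–B5
The largest bag has 5 vertices, giving width 4; this decomposition certifies tw(G) ≤ 4. For the lower bound: the 5 vertex sets {f,i}, {b,e}, {d,h}, {c}, {a} are disjoint, each induces a connected subgraph, and every pair is joined by at least one edge of G. Contracting each set to a single vertex therefore yields K_{5} as a minor, and since treewidth is minor-monotone, tw(G) ≥ tw(K_{5}) = 4. The upper and lower bounds meet at 4, so that is the treewidth.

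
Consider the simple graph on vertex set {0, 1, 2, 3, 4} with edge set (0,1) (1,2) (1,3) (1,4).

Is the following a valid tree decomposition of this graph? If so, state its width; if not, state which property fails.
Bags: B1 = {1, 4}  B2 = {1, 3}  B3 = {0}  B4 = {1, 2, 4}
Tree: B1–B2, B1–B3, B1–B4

A tree decomposition must satisfy three properties: every vertex lies in some bag; for every edge, both endpoints lie together in some bag; and for every vertex, the bags containing it form a connected subtree. Here edge (1,0) lies in no bag, so the decomposition is invalid.

No — edge (1,0) lies in no bag.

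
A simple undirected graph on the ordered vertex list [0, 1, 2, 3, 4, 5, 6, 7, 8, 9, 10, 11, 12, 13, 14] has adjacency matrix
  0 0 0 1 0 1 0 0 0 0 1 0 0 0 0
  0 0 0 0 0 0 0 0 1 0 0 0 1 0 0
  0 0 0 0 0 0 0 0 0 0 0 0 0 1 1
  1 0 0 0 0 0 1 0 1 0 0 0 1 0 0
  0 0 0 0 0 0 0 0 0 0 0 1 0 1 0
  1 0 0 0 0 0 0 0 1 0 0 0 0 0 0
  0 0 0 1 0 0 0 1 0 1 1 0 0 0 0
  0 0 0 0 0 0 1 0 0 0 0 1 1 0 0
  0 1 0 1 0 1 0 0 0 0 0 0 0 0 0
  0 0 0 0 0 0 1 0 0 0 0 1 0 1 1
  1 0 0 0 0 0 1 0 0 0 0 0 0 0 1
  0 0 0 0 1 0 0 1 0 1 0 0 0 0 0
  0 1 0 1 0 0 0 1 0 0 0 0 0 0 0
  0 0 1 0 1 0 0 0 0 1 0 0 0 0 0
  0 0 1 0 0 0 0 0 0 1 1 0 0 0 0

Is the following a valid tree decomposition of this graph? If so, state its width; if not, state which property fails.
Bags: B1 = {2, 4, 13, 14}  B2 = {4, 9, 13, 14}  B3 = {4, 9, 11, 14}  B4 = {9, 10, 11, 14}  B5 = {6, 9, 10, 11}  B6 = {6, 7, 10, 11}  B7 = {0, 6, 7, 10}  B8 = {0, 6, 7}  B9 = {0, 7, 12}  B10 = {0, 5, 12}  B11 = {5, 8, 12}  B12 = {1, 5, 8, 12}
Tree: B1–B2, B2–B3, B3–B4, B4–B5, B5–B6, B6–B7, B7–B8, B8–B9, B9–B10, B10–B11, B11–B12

No — vertex 3 appears in no bag.

A tree decomposition must satisfy three properties: every vertex lies in some bag; for every edge, both endpoints lie together in some bag; and for every vertex, the bags containing it form a connected subtree. Here vertex 3 appears in no bag, so the decomposition is invalid.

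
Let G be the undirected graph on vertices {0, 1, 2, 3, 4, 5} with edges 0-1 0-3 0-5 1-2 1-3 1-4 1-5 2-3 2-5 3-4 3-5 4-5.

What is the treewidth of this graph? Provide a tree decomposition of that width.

Treewidth 3.
One optimal decomposition is:
Bags: B1 = {0, 1, 3, 5}  B2 = {1, 2, 3, 5}  B3 = {1, 3, 4, 5}
Tree: B1–B2, B2–B3

Each bag holds 4 vertices, so the decomposition has width 3, which upper-bounds the treewidth. Conversely, {0, 1, 3, 5} is a clique of size 4, and the vertices of any clique must share a bag in every tree decomposition; so some bag has ≥ 4 vertices and tw(G) ≥ 3. The upper and lower bounds meet at 3, so that is the treewidth.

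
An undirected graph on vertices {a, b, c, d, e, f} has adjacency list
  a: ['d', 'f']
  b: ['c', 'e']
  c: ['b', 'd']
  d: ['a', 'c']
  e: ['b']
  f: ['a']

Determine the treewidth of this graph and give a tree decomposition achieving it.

Treewidth 1.
One such decomposition:
Bags: B1 = {b, e}  B2 = {b, c}  B3 = {c, d}  B4 = {a, d}  B5 = {a, f}
Tree: B1–B2, B2–B3, B3–B4, B4–B5

The largest bag has 2 vertices, giving width 1; this decomposition certifies tw(G) ≤ 1. G has an edge, so its treewidth is at least 1. Therefore the treewidth is 1.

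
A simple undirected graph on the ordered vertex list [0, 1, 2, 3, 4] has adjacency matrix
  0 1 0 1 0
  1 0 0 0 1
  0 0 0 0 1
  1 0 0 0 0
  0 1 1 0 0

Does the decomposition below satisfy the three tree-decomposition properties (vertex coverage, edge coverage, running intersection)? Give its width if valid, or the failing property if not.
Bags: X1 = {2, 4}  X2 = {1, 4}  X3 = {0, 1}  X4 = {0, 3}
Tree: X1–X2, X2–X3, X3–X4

Yes; width 1.

Every vertex of G appears in some bag (union = {0, 1, 2, 3, 4}); every edge is covered by a bag; and for each vertex v the set of bags containing v is connected in the bag tree. The decomposition is therefore valid. The largest bag has 2 vertices, so the width is 1.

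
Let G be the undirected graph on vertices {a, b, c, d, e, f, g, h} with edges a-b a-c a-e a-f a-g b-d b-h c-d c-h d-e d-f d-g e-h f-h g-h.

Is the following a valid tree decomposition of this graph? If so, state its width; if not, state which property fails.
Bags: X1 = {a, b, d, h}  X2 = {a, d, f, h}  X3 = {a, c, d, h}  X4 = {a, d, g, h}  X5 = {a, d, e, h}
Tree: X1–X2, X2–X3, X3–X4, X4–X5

Yes; width 3.

Vertex coverage: the bags together contain {a, b, c, d, e, f, g, h}, the full vertex set. Edge coverage: each edge of G has both endpoints in at least one bag. Running intersection: for every vertex, the bags containing it form a connected subtree. All three properties hold, so this is a valid tree decomposition of width max|bag| − 1 = 3, and hence tw(G) ≤ 3.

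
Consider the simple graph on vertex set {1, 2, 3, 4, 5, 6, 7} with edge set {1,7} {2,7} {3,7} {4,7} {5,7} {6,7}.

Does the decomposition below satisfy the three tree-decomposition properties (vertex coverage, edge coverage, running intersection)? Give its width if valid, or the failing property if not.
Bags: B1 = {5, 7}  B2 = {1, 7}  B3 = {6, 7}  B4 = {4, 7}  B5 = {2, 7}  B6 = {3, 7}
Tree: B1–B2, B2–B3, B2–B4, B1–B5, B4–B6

Checking the three conditions: (i) the bags cover all of {1, 2, 3, 4, 5, 6, 7}; (ii) for each edge, some bag contains both endpoints; (iii) the bags containing any fixed vertex form a subtree. All hold, so the decomposition is valid with width 2 − 1 = 1.

Yes; width 1.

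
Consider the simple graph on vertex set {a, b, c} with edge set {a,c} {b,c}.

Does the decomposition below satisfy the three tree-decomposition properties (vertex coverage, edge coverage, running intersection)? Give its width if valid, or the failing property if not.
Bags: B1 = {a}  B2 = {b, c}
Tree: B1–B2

No — edge (c,a) lies in no bag.

A tree decomposition must satisfy three properties: every vertex lies in some bag; for every edge, both endpoints lie together in some bag; and for every vertex, the bags containing it form a connected subtree. Here edge (c,a) lies in no bag, so the decomposition is invalid.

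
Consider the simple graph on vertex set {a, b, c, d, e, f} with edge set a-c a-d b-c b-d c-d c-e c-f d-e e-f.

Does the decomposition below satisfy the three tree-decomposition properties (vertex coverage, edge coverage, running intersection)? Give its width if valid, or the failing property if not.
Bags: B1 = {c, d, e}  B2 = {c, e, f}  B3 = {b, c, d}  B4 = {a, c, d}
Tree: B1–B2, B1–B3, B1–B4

Yes; width 2.

Checking the three conditions: (i) the bags cover all of {a, b, c, d, e, f}; (ii) for each edge, some bag contains both endpoints; (iii) the bags containing any fixed vertex form a subtree. All hold, so the decomposition is valid with width 3 − 1 = 2.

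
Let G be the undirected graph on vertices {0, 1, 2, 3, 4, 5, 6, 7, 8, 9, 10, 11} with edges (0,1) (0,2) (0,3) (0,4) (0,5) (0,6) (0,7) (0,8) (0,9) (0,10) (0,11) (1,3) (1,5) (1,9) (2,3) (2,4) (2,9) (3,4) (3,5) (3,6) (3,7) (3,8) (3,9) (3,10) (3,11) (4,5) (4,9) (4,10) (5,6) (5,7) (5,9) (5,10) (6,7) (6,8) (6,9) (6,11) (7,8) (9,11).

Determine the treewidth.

4

A width-4 tree decomposition is:
Bags: B1 = {0, 3, 5, 6, 9}  B2 = {0, 3, 5, 6, 7}  B3 = {0, 3, 4, 5, 9}  B4 = {0, 2, 3, 4, 9}  B5 = {0, 1, 3, 5, 9}  B6 = {0, 3, 4, 5, 10}  B7 = {0, 3, 6, 7, 8}  B8 = {0, 3, 6, 9, 11}
Tree: B1–B2, B1–B3, B3–B4, B1–B5, B3–B6, B2–B7, B1–B8
Every bag has size at most 5, so the width is 5 − 1 = 4 and tw(G) ≤ 4. On the other hand G contains the 5-clique {0, 3, 6, 7, 8}. A clique must lie in a single bag of any decomposition, so no decomposition can have width below 4. Hence tw(G) = 4 exactly.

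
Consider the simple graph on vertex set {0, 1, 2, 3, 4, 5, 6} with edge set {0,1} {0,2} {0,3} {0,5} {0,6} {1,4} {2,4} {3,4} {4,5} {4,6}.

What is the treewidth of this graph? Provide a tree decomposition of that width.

Treewidth 2.
One optimal decomposition is:
Bags: B1 = {0, 4, 5}  B2 = {0, 4, 6}  B3 = {0, 2, 4}  B4 = {0, 3, 4}  B5 = {0, 1, 4}
Tree: B1–B2, B2–B3, B3–B4, B4–B5

Every bag has size at most 3, so the width is 3 − 1 = 2 and tw(G) ≤ 2. The edges 4–5–0–6–4 form a cycle, so G is not a tree and its treewidth is at least 2. The upper and lower bounds meet at 2, so that is the treewidth.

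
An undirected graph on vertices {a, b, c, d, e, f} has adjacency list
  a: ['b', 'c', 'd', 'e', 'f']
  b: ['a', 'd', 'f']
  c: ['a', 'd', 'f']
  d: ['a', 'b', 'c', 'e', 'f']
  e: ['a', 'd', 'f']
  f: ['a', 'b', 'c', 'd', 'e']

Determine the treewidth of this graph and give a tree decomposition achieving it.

Every bag has size at most 4, so the width is 4 − 1 = 3 and tw(G) ≤ 3. On the other hand G contains the 4-clique {a, d, e, f}. A clique must lie in a single bag of any decomposition, so no decomposition can have width below 3. The upper and lower bounds meet at 3, so that is the treewidth.

Treewidth 3.
One such decomposition:
Bags: B1 = {a, d, e, f}  B2 = {a, c, d, f}  B3 = {a, b, d, f}
Tree: B1–B2, B2–B3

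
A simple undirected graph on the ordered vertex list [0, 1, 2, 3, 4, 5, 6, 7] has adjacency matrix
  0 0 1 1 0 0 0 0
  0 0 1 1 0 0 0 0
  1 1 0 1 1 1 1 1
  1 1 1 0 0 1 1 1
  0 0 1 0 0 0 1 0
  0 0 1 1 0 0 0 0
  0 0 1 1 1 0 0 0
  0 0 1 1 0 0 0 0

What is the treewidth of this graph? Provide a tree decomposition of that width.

Treewidth 2.
One optimal decomposition is:
Bags: B1 = {2, 3, 6}  B2 = {2, 4, 6}  B3 = {2, 3, 5}  B4 = {2, 3, 7}  B5 = {1, 2, 3}  B6 = {0, 2, 3}
Tree: B1–B2, B1–B3, B3–B4, B1–B5, B3–B6

The largest bag has 3 vertices, giving width 2; this decomposition certifies tw(G) ≤ 2. For the lower bound, the 3 vertices {0, 2, 3} are pairwise adjacent, and any tree decomposition puts a clique entirely inside one bag — forcing width ≥ 2. Hence tw(G) = 2 exactly.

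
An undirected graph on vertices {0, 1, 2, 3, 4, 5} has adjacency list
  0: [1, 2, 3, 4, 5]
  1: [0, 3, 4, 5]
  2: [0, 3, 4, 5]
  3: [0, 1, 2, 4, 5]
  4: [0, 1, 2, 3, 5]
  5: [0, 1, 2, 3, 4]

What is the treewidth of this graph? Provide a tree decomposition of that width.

Treewidth 4.
One optimal decomposition is:
Bags: B1 = {0, 1, 3, 4, 5}  B2 = {0, 2, 3, 4, 5}
Tree: B1–B2

Each bag holds 5 vertices, so the decomposition has width 4, which upper-bounds the treewidth. Conversely, {0, 1, 3, 4, 5} is a clique of size 5, and the vertices of any clique must share a bag in every tree decomposition; so some bag has ≥ 5 vertices and tw(G) ≥ 4. Hence tw(G) = 4 exactly.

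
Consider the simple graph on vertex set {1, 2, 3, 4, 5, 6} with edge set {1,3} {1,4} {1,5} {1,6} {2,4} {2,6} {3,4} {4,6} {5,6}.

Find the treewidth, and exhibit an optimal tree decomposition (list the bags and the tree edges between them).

Treewidth 2.
Bags: B1 = {1, 5, 6}  B2 = {1, 4, 6}  B3 = {1, 3, 4}  B4 = {2, 4, 6}
Tree: B1–B2, B2–B3, B2–B4

The largest bag has 3 vertices, giving width 2; this decomposition certifies tw(G) ≤ 2. For the lower bound, the 3 vertices {1, 3, 4} are pairwise adjacent, and any tree decomposition puts a clique entirely inside one bag — forcing width ≥ 2. Therefore the treewidth is 2.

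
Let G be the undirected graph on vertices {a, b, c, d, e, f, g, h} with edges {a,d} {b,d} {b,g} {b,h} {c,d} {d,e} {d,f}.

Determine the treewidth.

1

A width-1 tree decomposition is:
Bags: B1 = {b, d}  B2 = {b, h}  B3 = {d, f}  B4 = {a, d}  B5 = {b, g}  B6 = {d, e}  B7 = {c, d}
Tree: B1–B2, B1–B3, B3–B4, B1–B5, B4–B6, B1–B7
Each bag holds 2 vertices, so the decomposition has width 1, which upper-bounds the treewidth. Since G has at least one edge (e.g. d–b), it is not an edgeless graph, so tw(G) ≥ 1. Combining the bounds, tw(G) = 1.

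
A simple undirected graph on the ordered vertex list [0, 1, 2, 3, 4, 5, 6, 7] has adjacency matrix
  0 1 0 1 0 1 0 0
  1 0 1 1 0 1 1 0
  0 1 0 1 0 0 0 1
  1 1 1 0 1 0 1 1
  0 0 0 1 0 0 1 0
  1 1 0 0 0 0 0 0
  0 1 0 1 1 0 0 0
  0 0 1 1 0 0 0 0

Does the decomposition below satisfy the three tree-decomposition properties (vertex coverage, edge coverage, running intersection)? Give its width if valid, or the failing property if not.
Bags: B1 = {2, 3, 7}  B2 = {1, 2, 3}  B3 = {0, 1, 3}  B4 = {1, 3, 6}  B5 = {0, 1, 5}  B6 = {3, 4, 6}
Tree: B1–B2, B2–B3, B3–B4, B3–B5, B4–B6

Yes; width 2.

Checking the three conditions: (i) the bags cover all of {0, 1, 2, 3, 4, 5, 6, 7}; (ii) for each edge, some bag contains both endpoints; (iii) the bags containing any fixed vertex form a subtree. All hold, so the decomposition is valid with width 3 − 1 = 2.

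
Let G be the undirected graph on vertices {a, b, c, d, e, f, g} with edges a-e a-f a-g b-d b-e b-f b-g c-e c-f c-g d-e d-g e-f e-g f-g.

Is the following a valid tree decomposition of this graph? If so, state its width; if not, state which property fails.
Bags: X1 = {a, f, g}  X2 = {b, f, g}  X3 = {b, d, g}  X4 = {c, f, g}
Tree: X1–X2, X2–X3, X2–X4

A tree decomposition must satisfy three properties: every vertex lies in some bag; for every edge, both endpoints lie together in some bag; and for every vertex, the bags containing it form a connected subtree. Here vertex e appears in no bag, so the decomposition is invalid.

No — vertex e appears in no bag.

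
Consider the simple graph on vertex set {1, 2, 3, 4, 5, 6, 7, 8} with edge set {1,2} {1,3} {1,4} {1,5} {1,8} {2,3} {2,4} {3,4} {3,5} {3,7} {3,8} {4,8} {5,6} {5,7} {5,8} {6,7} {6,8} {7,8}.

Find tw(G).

A width-3 tree decomposition is:
Bags: B1 = {1, 3, 4, 8}  B2 = {1, 3, 5, 8}  B3 = {1, 2, 3, 4}  B4 = {3, 5, 7, 8}  B5 = {5, 6, 7, 8}
Tree: B1–B2, B1–B3, B2–B4, B4–B5
The largest bag has 4 vertices, giving width 3; this decomposition certifies tw(G) ≤ 3. Conversely, {1, 3, 4, 8} is a clique of size 4, and the vertices of any clique must share a bag in every tree decomposition; so some bag has ≥ 4 vertices and tw(G) ≥ 3. The upper and lower bounds meet at 3, so that is the treewidth.

3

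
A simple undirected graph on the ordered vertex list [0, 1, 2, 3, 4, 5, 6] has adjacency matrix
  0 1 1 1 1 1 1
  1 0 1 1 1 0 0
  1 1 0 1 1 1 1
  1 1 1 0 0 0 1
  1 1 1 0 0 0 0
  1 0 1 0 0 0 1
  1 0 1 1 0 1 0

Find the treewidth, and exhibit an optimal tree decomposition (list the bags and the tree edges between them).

Treewidth 3.
One optimal decomposition is:
Bags: B1 = {0, 2, 3, 6}  B2 = {0, 2, 5, 6}  B3 = {0, 1, 2, 3}  B4 = {0, 1, 2, 4}
Tree: B1–B2, B1–B3, B3–B4

Every bag has size at most 4, so the width is 4 − 1 = 3 and tw(G) ≤ 3. Conversely, {0, 1, 2, 3} is a clique of size 4, and the vertices of any clique must share a bag in every tree decomposition; so some bag has ≥ 4 vertices and tw(G) ≥ 3. Therefore the treewidth is 3.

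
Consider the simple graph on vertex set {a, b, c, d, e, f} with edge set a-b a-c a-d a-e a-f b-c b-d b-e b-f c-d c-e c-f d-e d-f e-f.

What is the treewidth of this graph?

5

A width-5 tree decomposition is:
Bags: B1 = {a, b, c, d, e, f}
Tree: (single bag)
With just one bag of size 6, the width is 6 − 1 = 5, so tw(G) ≤ 5. For the lower bound, the 6 vertices {a, b, c, d, e, f} are pairwise adjacent, and any tree decomposition puts a clique entirely inside one bag — forcing width ≥ 5. Combining the bounds, tw(G) = 5.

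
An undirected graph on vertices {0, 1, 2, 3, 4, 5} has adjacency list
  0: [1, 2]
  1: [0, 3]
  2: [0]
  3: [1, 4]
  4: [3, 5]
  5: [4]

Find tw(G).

1

A width-1 tree decomposition is:
Bags: B1 = {0, 2}  B2 = {0, 1}  B3 = {1, 3}  B4 = {3, 4}  B5 = {4, 5}
Tree: B1–B2, B2–B3, B3–B4, B4–B5
The largest bag has 2 vertices, giving width 1; this decomposition certifies tw(G) ≤ 1. G has an edge, so its treewidth is at least 1. Hence tw(G) = 1 exactly.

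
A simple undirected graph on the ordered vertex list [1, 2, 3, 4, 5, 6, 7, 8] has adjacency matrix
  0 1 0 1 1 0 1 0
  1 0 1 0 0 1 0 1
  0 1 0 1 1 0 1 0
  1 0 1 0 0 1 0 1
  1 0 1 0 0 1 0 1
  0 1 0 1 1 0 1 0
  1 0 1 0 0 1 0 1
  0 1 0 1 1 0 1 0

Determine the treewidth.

A width-4 tree decomposition is:
Bags: B1 = {2, 4, 5, 7, 8}  B2 = {1, 2, 4, 5, 7}  B3 = {2, 4, 5, 6, 7}  B4 = {2, 3, 4, 5, 7}
Tree: B1–B2, B2–B3, B3–B4
Every bag has size at most 5, so the width is 5 − 1 = 4 and tw(G) ≤ 4. For the lower bound: the 5 vertex sets {4,8}, {1,7}, {2,6}, {5}, {3} are disjoint, each induces a connected subgraph, and every pair is joined by at least one edge of G. Contracting each set to a single vertex therefore yields K_{5} as a minor, and since treewidth is minor-monotone, tw(G) ≥ tw(K_{5}) = 4. Combining the bounds, tw(G) = 4.

4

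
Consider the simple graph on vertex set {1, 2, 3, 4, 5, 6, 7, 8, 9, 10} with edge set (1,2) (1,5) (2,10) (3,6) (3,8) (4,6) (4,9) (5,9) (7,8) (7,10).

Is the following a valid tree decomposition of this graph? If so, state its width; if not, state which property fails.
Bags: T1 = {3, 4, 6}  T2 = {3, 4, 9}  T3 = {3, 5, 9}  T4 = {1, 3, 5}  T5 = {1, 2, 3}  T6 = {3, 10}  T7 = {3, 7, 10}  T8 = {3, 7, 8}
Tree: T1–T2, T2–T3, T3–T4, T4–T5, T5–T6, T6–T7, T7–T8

A tree decomposition must satisfy three properties: every vertex lies in some bag; for every edge, both endpoints lie together in some bag; and for every vertex, the bags containing it form a connected subtree. Here edge (2,10) lies in no bag, so the decomposition is invalid.

No — edge (2,10) lies in no bag.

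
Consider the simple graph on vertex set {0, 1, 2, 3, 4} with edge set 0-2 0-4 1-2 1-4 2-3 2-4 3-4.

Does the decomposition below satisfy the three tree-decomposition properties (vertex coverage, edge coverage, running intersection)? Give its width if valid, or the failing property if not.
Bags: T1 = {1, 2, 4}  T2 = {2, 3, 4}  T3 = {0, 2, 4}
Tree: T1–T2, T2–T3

Checking the three conditions: (i) the bags cover all of {0, 1, 2, 3, 4}; (ii) for each edge, some bag contains both endpoints; (iii) the bags containing any fixed vertex form a subtree. All hold, so the decomposition is valid with width 3 − 1 = 2.

Yes; width 2.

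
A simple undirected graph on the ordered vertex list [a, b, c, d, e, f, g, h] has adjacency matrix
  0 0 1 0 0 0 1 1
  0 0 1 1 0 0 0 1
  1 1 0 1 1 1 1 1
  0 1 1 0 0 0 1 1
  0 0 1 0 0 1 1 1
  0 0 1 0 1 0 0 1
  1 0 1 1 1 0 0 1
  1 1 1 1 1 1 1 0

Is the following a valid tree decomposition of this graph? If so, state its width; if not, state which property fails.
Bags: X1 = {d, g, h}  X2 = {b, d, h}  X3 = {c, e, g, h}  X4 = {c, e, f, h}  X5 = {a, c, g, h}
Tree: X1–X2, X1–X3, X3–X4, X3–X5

No — edge (c,d) lies in no bag.

A tree decomposition must satisfy three properties: every vertex lies in some bag; for every edge, both endpoints lie together in some bag; and for every vertex, the bags containing it form a connected subtree. Here edge (c,d) lies in no bag, so the decomposition is invalid.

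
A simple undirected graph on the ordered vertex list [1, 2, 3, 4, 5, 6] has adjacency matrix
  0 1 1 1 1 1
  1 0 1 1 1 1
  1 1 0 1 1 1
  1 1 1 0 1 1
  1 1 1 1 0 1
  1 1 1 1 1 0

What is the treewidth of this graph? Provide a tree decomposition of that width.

A single bag containing all 6 vertices is trivially a valid decomposition of width 5. On the other hand G contains the 6-clique {1, 2, 3, 4, 5, 6}. A clique must lie in a single bag of any decomposition, so no decomposition can have width below 5. Hence tw(G) = 5 exactly.

Treewidth 5.
One optimal decomposition is:
Bags: B1 = {1, 2, 3, 4, 5, 6}
Tree: (single bag)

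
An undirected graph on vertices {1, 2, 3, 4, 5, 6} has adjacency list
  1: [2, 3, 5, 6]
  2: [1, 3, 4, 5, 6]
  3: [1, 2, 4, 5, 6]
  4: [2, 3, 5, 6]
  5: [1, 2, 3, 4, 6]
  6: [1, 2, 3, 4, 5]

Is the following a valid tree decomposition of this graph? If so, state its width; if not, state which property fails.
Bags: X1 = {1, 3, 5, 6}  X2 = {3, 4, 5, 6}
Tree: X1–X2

A tree decomposition must satisfy three properties: every vertex lies in some bag; for every edge, both endpoints lie together in some bag; and for every vertex, the bags containing it form a connected subtree. Here vertex 2 appears in no bag, so the decomposition is invalid.

No — vertex 2 appears in no bag.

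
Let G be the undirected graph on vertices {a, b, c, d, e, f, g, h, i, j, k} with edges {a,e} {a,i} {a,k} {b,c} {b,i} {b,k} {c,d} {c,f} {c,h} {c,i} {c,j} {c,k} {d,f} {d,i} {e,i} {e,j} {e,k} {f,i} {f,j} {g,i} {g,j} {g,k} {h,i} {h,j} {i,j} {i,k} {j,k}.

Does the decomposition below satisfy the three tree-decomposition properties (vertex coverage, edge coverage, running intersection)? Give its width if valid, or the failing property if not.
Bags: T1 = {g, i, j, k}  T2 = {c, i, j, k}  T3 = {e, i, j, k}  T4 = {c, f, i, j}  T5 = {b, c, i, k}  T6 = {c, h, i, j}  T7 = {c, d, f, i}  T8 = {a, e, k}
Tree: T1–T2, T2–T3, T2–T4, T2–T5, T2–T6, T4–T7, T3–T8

No — edge (i,a) lies in no bag.

A tree decomposition must satisfy three properties: every vertex lies in some bag; for every edge, both endpoints lie together in some bag; and for every vertex, the bags containing it form a connected subtree. Here edge (i,a) lies in no bag, so the decomposition is invalid.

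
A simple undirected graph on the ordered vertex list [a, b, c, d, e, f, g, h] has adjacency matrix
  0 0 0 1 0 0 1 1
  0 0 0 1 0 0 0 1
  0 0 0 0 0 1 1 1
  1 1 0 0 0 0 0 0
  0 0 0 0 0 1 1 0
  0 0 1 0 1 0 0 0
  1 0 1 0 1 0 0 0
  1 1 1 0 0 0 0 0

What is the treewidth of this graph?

2

A width-2 tree decomposition is:
Bags: B1 = {b, d, h}  B2 = {a, d, h}  B3 = {a, c, h}  B4 = {a, c, g}  B5 = {c, f, g}  B6 = {e, f, g}
Tree: B1–B2, B2–B3, B3–B4, B4–B5, B5–B6
Each bag holds 3 vertices, so the decomposition has width 2, which upper-bounds the treewidth. Since b–d–a–h–b is a cycle in G, G is not acyclic. Forests are exactly the graphs of treewidth ≤ 1, so tw(G) ≥ 2. The upper and lower bounds meet at 2, so that is the treewidth.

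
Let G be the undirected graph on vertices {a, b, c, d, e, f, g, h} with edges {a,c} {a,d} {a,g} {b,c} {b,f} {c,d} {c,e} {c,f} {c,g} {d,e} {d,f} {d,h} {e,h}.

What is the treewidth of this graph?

2

A width-2 tree decomposition is:
Bags: B1 = {c, d, f}  B2 = {a, c, d}  B3 = {c, d, e}  B4 = {b, c, f}  B5 = {d, e, h}  B6 = {a, c, g}
Tree: B1–B2, B2–B3, B1–B4, B3–B5, B2–B6
The largest bag has 3 vertices, giving width 2; this decomposition certifies tw(G) ≤ 2. For the lower bound, the 3 vertices {d, e, h} are pairwise adjacent, and any tree decomposition puts a clique entirely inside one bag — forcing width ≥ 2. Therefore the treewidth is 2.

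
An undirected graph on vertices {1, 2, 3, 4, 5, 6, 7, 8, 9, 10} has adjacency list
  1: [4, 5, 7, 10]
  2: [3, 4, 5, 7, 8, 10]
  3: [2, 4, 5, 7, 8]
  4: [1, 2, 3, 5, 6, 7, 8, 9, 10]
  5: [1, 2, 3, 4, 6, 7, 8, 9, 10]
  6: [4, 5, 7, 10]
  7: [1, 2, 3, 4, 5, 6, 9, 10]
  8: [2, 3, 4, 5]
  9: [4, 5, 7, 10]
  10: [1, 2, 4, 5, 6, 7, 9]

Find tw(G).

4

A width-4 tree decomposition is:
Bags: B1 = {4, 5, 6, 7, 10}  B2 = {4, 5, 7, 9, 10}  B3 = {2, 4, 5, 7, 10}  B4 = {1, 4, 5, 7, 10}  B5 = {2, 3, 4, 5, 7}  B6 = {2, 3, 4, 5, 8}
Tree: B1–B2, B2–B3, B1–B4, B3–B5, B5–B6
Every bag has size at most 5, so the width is 5 − 1 = 4 and tw(G) ≤ 4. On the other hand G contains the 5-clique {2, 3, 4, 5, 8}. A clique must lie in a single bag of any decomposition, so no decomposition can have width below 4. The upper and lower bounds meet at 4, so that is the treewidth.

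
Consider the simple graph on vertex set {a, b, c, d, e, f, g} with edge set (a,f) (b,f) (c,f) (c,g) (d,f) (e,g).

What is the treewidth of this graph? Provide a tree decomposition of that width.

Every bag has size at most 2, so the width is 2 − 1 = 1 and tw(G) ≤ 1. G has an edge, so its treewidth is at least 1. Combining the bounds, tw(G) = 1.

Treewidth 1.
One optimal decomposition is:
Bags: B1 = {c, f}  B2 = {c, g}  B3 = {e, g}  B4 = {b, f}  B5 = {d, f}  B6 = {a, f}
Tree: B1–B2, B2–B3, B1–B4, B1–B5, B4–B6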